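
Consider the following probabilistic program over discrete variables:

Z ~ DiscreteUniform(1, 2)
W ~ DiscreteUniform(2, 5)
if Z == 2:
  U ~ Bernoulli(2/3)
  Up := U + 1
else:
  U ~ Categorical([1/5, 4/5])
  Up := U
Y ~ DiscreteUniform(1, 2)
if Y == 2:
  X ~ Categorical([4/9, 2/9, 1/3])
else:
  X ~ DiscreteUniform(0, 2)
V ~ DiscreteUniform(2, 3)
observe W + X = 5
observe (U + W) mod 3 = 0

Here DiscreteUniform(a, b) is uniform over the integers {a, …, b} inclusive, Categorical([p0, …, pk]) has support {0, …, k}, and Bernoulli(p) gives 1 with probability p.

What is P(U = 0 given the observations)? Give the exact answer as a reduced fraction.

Enumerate traces; 16 have nonzero weight after conditioning:
  (Z=1, W=3, U=0, Y=1, X=2, V=2) weight 1/480
  (Z=1, W=3, U=0, Y=1, X=2, V=3) weight 1/480
  (Z=1, W=3, U=0, Y=2, X=2, V=2) weight 1/480
  (Z=1, W=3, U=0, Y=2, X=2, V=3) weight 1/480
  (Z=1, W=5, U=1, Y=1, X=0, V=2) weight 1/120
  (Z=1, W=5, U=1, Y=1, X=0, V=3) weight 1/120
  (Z=1, W=5, U=1, Y=2, X=0, V=2) weight 1/90
  (Z=1, W=5, U=1, Y=2, X=0, V=3) weight 1/90
  … 8 more
Group by U:
  weight(U=0) = 1/45
  weight(U=1) = 77/1080
Total weight = 1/45 + 77/1080 = 101/1080
P(U=0 | obs) = 1/45 / 101/1080 = 24/101
P(U=1 | obs) = 77/1080 / 101/1080 = 77/101

P(U = 0 | obs) = 24/101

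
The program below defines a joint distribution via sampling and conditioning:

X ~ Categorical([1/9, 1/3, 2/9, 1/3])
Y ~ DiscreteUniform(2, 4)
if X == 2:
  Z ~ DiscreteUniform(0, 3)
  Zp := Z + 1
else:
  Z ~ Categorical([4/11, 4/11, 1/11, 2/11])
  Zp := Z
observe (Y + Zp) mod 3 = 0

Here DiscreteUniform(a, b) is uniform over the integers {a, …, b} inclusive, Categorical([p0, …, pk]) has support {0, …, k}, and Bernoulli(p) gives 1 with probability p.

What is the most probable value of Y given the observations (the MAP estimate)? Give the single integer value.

argmax_v P(Y = v | obs) = 3

Enumerate traces; 16 have nonzero weight after conditioning:
  (X=0, Y=2, Z=1) weight 4/297
  (X=0, Y=3, Z=0) weight 4/297
  (X=0, Y=3, Z=3) weight 2/297
  (X=0, Y=4, Z=2) weight 1/297
  (X=1, Y=2, Z=1) weight 4/99
  (X=1, Y=3, Z=0) weight 4/99
  (X=1, Y=3, Z=3) weight 2/99
  (X=1, Y=4, Z=2) weight 1/99
  … 8 more
Group by Y:
  weight(Y=2) = 13/99
  weight(Y=3) = 95/594
  weight(Y=4) = 25/594
Total weight = 13/99 + 95/594 + 25/594 = 1/3
P(Y=2 | obs) = 13/99 / 1/3 = 13/33
P(Y=3 | obs) = 95/594 / 1/3 = 95/198
P(Y=4 | obs) = 25/594 / 1/3 = 25/198
argmax = 3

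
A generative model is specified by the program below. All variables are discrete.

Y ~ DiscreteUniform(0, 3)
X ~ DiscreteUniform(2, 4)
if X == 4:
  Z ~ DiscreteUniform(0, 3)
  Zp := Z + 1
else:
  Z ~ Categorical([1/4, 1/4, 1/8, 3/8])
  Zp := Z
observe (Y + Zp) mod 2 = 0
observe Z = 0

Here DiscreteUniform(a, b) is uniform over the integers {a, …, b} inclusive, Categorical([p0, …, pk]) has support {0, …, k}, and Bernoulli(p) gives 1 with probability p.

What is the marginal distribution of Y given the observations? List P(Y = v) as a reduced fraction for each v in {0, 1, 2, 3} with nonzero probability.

P(Y=0) = 1/3, P(Y=1) = 1/6, P(Y=2) = 1/3, P(Y=3) = 1/6

Enumerate traces; 6 have nonzero weight after conditioning:
  (Y=0, X=2, Z=0) weight 1/48
  (Y=0, X=3, Z=0) weight 1/48
  (Y=1, X=4, Z=0) weight 1/48
  (Y=2, X=2, Z=0) weight 1/48
  (Y=2, X=3, Z=0) weight 1/48
  (Y=3, X=4, Z=0) weight 1/48
Group by Y:
  weight(Y=0) = 1/24
  weight(Y=1) = 1/48
  weight(Y=2) = 1/24
  weight(Y=3) = 1/48
Total weight = 1/24 + 1/48 + 1/24 + 1/48 = 1/8
P(Y=0 | obs) = 1/24 / 1/8 = 1/3
P(Y=1 | obs) = 1/48 / 1/8 = 1/6
P(Y=2 | obs) = 1/24 / 1/8 = 1/3
P(Y=3 | obs) = 1/48 / 1/8 = 1/6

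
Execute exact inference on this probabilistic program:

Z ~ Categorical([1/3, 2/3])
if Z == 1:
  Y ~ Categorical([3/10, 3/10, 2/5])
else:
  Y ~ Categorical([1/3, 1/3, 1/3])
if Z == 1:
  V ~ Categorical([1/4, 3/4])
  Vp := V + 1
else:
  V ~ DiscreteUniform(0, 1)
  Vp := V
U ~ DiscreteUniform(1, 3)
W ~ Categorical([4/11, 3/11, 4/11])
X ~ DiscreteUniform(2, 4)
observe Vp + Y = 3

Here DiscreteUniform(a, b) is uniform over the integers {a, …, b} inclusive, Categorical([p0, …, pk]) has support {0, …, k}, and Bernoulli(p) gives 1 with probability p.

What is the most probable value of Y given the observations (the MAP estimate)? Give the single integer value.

Enumerate traces; 81 have nonzero weight after conditioning:
  (Z=0, Y=2, V=1, U=1, W=0, X=2) weight 2/891
  (Z=0, Y=2, V=1, U=1, W=0, X=3) weight 2/891
  (Z=0, Y=2, V=1, U=1, W=0, X=4) weight 2/891
  (Z=0, Y=2, V=1, U=1, W=1, X=2) weight 1/594
  (Z=0, Y=2, V=1, U=1, W=1, X=3) weight 1/594
  (Z=0, Y=2, V=1, U=1, W=1, X=4) weight 1/594
  (Z=0, Y=2, V=1, U=1, W=2, X=2) weight 2/891
  (Z=0, Y=2, V=1, U=1, W=2, X=3) weight 2/891
  (Z=1, Y=1, V=1, U=1, W=0, X=2) weight 1/165
  … 72 more
Group by Y:
  weight(Y=1) = 3/20
  weight(Y=2) = 11/90
Total weight = 3/20 + 11/90 = 49/180
P(Y=1 | obs) = 3/20 / 49/180 = 27/49
P(Y=2 | obs) = 11/90 / 49/180 = 22/49
argmax = 1

argmax_v P(Y = v | obs) = 1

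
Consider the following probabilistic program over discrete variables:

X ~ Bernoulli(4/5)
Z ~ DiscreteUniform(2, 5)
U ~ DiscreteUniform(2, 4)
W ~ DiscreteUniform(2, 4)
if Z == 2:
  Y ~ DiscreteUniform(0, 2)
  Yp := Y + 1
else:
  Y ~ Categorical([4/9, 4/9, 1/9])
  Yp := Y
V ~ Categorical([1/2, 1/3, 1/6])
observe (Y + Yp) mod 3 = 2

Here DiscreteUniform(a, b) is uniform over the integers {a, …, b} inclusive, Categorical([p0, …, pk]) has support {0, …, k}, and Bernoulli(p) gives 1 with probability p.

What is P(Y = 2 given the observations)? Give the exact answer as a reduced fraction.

P(Y = 2 | obs) = 1/5

Enumerate traces; 216 have nonzero weight after conditioning:
  (X=0, Z=2, U=2, W=2, Y=2, V=0) weight 1/1080
  (X=0, Z=2, U=2, W=2, Y=2, V=1) weight 1/1620
  (X=0, Z=2, U=2, W=2, Y=2, V=2) weight 1/3240
  (X=0, Z=2, U=2, W=3, Y=2, V=0) weight 1/1080
  (X=0, Z=2, U=2, W=3, Y=2, V=1) weight 1/1620
  (X=0, Z=2, U=2, W=3, Y=2, V=2) weight 1/3240
  (X=0, Z=2, U=2, W=4, Y=2, V=0) weight 1/1080
  (X=0, Z=2, U=2, W=4, Y=2, V=1) weight 1/1620
  (X=0, Z=3, U=2, W=2, Y=1, V=0) weight 1/810
  … 207 more
Group by Y:
  weight(Y=1) = 1/3
  weight(Y=2) = 1/12
Total weight = 1/3 + 1/12 = 5/12
P(Y=1 | obs) = 1/3 / 5/12 = 4/5
P(Y=2 | obs) = 1/12 / 5/12 = 1/5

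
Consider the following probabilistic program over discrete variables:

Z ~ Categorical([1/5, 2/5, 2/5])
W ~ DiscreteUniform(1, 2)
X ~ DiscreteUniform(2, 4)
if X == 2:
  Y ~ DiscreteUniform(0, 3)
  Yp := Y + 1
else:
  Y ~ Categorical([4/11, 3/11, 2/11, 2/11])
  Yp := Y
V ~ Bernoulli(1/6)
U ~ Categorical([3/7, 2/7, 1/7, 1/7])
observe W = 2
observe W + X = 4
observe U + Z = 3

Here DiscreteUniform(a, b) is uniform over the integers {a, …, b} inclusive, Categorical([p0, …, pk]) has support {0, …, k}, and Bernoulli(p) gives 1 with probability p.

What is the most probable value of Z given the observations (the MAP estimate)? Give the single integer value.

argmax_v P(Z = v | obs) = 2

Enumerate traces; 24 have nonzero weight after conditioning:
  (Z=0, W=2, X=2, Y=0, V=0, U=3) weight 1/1008
  (Z=0, W=2, X=2, Y=0, V=1, U=3) weight 1/5040
  (Z=0, W=2, X=2, Y=1, V=0, U=3) weight 1/1008
  (Z=0, W=2, X=2, Y=1, V=1, U=3) weight 1/5040
  (Z=0, W=2, X=2, Y=2, V=0, U=3) weight 1/1008
  (Z=0, W=2, X=2, Y=2, V=1, U=3) weight 1/5040
  (Z=0, W=2, X=2, Y=3, V=0, U=3) weight 1/1008
  (Z=0, W=2, X=2, Y=3, V=1, U=3) weight 1/5040
  (Z=1, W=2, X=2, Y=0, V=0, U=2) weight 1/504
  (Z=2, W=2, X=2, Y=0, V=0, U=1) weight 1/252
  … 14 more
Group by Z:
  weight(Z=0) = 1/210
  weight(Z=1) = 1/105
  weight(Z=2) = 2/105
Total weight = 1/210 + 1/105 + 2/105 = 1/30
P(Z=0 | obs) = 1/210 / 1/30 = 1/7
P(Z=1 | obs) = 1/105 / 1/30 = 2/7
P(Z=2 | obs) = 2/105 / 1/30 = 4/7
argmax = 2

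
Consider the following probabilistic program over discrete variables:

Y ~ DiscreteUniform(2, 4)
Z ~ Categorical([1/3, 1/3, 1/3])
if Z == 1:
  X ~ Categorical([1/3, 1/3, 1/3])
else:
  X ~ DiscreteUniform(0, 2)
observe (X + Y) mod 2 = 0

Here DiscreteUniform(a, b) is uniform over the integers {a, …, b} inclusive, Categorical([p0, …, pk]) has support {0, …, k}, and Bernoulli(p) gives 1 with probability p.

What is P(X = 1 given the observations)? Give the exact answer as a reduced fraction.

Enumerate traces; 15 have nonzero weight after conditioning:
  (Y=2, Z=0, X=0) weight 1/27
  (Y=2, Z=0, X=2) weight 1/27
  (Y=2, Z=1, X=0) weight 1/27
  (Y=2, Z=1, X=2) weight 1/27
  (Y=2, Z=2, X=0) weight 1/27
  (Y=2, Z=2, X=2) weight 1/27
  (Y=3, Z=0, X=1) weight 1/27
  (Y=3, Z=1, X=1) weight 1/27
  … 7 more
Group by X:
  weight(X=0) = 2/9
  weight(X=1) = 1/9
  weight(X=2) = 2/9
Total weight = 2/9 + 1/9 + 2/9 = 5/9
P(X=0 | obs) = 2/9 / 5/9 = 2/5
P(X=1 | obs) = 1/9 / 5/9 = 1/5
P(X=2 | obs) = 2/9 / 5/9 = 2/5

P(X = 1 | obs) = 1/5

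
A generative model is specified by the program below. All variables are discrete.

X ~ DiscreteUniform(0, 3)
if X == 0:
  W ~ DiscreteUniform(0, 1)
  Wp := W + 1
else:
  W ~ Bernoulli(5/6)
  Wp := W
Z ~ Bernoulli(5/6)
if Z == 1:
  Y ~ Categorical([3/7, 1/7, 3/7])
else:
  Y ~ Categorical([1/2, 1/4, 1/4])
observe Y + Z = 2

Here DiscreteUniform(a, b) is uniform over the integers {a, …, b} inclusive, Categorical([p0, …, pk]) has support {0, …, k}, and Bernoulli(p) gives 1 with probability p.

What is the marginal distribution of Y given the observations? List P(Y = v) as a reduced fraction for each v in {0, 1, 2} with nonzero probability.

Enumerate traces; 16 have nonzero weight after conditioning:
  (X=0, W=0, Z=0, Y=2) weight 1/192
  (X=0, W=0, Z=1, Y=1) weight 5/336
  (X=0, W=1, Z=0, Y=2) weight 1/192
  (X=0, W=1, Z=1, Y=1) weight 5/336
  (X=1, W=0, Z=0, Y=2) weight 1/576
  (X=1, W=0, Z=1, Y=1) weight 5/1008
  (X=1, W=1, Z=0, Y=2) weight 5/576
  (X=1, W=1, Z=1, Y=1) weight 25/1008
  … 8 more
Group by Y:
  weight(Y=1) = 5/42
  weight(Y=2) = 1/24
Total weight = 5/42 + 1/24 = 9/56
P(Y=1 | obs) = 5/42 / 9/56 = 20/27
P(Y=2 | obs) = 1/24 / 9/56 = 7/27

P(Y=1) = 20/27, P(Y=2) = 7/27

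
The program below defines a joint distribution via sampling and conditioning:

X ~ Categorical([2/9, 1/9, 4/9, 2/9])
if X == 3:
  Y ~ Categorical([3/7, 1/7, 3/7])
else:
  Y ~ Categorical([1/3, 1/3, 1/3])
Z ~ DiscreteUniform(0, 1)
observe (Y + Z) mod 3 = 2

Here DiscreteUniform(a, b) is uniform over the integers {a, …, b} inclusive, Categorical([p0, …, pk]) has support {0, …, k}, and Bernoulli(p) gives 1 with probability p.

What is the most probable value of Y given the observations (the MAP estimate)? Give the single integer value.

argmax_v P(Y = v | obs) = 2

Enumerate traces; 8 have nonzero weight after conditioning:
  (X=0, Y=1, Z=1) weight 1/27
  (X=0, Y=2, Z=0) weight 1/27
  (X=1, Y=1, Z=1) weight 1/54
  (X=1, Y=2, Z=0) weight 1/54
  (X=2, Y=1, Z=1) weight 2/27
  (X=2, Y=2, Z=0) weight 2/27
  (X=3, Y=1, Z=1) weight 1/63
  (X=3, Y=2, Z=0) weight 1/21
Group by Y:
  weight(Y=1) = 55/378
  weight(Y=2) = 67/378
Total weight = 55/378 + 67/378 = 61/189
P(Y=1 | obs) = 55/378 / 61/189 = 55/122
P(Y=2 | obs) = 67/378 / 61/189 = 67/122
argmax = 2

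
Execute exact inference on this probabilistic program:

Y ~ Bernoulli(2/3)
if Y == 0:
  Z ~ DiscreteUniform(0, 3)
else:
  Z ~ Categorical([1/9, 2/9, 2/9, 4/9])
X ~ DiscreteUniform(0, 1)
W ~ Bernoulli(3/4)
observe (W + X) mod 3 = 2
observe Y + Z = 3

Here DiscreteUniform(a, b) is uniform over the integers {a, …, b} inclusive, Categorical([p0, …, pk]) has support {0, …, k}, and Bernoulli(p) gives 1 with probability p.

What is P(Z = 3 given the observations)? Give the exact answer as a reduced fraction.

P(Z = 3 | obs) = 9/25

Enumerate traces; 2 have nonzero weight after conditioning:
  (Y=0, Z=3, X=1, W=1) weight 1/32
  (Y=1, Z=2, X=1, W=1) weight 1/18
Group by Z:
  weight(Z=2) = 1/18
  weight(Z=3) = 1/32
Total weight = 1/18 + 1/32 = 25/288
P(Z=2 | obs) = 1/18 / 25/288 = 16/25
P(Z=3 | obs) = 1/32 / 25/288 = 9/25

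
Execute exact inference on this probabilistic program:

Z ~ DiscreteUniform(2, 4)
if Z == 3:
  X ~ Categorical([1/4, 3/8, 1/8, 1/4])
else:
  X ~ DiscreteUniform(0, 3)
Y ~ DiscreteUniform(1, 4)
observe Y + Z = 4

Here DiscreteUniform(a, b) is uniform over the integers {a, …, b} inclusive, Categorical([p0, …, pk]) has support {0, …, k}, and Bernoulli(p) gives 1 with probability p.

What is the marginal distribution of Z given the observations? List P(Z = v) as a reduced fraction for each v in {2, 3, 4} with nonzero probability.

P(Z=2) = 1/2, P(Z=3) = 1/2

Enumerate traces; 8 have nonzero weight after conditioning:
  (Z=2, X=0, Y=2) weight 1/48
  (Z=2, X=1, Y=2) weight 1/48
  (Z=2, X=2, Y=2) weight 1/48
  (Z=2, X=3, Y=2) weight 1/48
  (Z=3, X=0, Y=1) weight 1/48
  (Z=3, X=1, Y=1) weight 1/32
  (Z=3, X=2, Y=1) weight 1/96
  (Z=3, X=3, Y=1) weight 1/48
Group by Z:
  weight(Z=2) = 1/12
  weight(Z=3) = 1/12
Total weight = 1/12 + 1/12 = 1/6
P(Z=2 | obs) = 1/12 / 1/6 = 1/2
P(Z=3 | obs) = 1/12 / 1/6 = 1/2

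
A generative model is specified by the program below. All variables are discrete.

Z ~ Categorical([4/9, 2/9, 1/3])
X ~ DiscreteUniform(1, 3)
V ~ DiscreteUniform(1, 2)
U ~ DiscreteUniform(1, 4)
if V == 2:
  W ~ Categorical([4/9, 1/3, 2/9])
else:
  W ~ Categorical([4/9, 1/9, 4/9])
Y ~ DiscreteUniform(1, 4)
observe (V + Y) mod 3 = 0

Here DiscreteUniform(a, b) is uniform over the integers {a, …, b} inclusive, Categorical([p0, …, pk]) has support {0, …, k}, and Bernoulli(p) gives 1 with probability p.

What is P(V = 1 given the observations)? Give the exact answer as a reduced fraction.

P(V = 1 | obs) = 1/3

Enumerate traces; 324 have nonzero weight after conditioning:
  (Z=0, X=1, V=1, U=1, W=0, Y=2) weight 1/486
  (Z=0, X=1, V=1, U=1, W=1, Y=2) weight 1/1944
  (Z=0, X=1, V=1, U=1, W=2, Y=2) weight 1/486
  (Z=0, X=1, V=1, U=2, W=0, Y=2) weight 1/486
  (Z=0, X=1, V=1, U=2, W=1, Y=2) weight 1/1944
  (Z=0, X=1, V=1, U=2, W=2, Y=2) weight 1/486
  (Z=0, X=1, V=1, U=3, W=0, Y=2) weight 1/486
  (Z=0, X=1, V=1, U=3, W=1, Y=2) weight 1/1944
  (Z=0, X=1, V=2, U=1, W=0, Y=1) weight 1/486
  … 315 more
Group by V:
  weight(V=1) = 1/8
  weight(V=2) = 1/4
Total weight = 1/8 + 1/4 = 3/8
P(V=1 | obs) = 1/8 / 3/8 = 1/3
P(V=2 | obs) = 1/4 / 3/8 = 2/3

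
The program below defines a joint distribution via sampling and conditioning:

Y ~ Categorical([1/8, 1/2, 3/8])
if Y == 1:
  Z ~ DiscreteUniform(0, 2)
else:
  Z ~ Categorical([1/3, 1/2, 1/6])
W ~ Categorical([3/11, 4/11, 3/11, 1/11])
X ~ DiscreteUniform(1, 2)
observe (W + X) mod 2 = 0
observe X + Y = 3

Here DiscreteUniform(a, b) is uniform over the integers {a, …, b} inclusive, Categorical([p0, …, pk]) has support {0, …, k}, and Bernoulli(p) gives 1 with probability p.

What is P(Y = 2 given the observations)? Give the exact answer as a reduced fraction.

P(Y = 2 | obs) = 5/13

Enumerate traces; 12 have nonzero weight after conditioning:
  (Y=1, Z=0, W=0, X=2) weight 1/44
  (Y=1, Z=0, W=2, X=2) weight 1/44
  (Y=1, Z=1, W=0, X=2) weight 1/44
  (Y=1, Z=1, W=2, X=2) weight 1/44
  (Y=1, Z=2, W=0, X=2) weight 1/44
  (Y=1, Z=2, W=2, X=2) weight 1/44
  (Y=2, Z=0, W=1, X=1) weight 1/44
  (Y=2, Z=0, W=3, X=1) weight 1/176
  … 4 more
Group by Y:
  weight(Y=1) = 3/22
  weight(Y=2) = 15/176
Total weight = 3/22 + 15/176 = 39/176
P(Y=1 | obs) = 3/22 / 39/176 = 8/13
P(Y=2 | obs) = 15/176 / 39/176 = 5/13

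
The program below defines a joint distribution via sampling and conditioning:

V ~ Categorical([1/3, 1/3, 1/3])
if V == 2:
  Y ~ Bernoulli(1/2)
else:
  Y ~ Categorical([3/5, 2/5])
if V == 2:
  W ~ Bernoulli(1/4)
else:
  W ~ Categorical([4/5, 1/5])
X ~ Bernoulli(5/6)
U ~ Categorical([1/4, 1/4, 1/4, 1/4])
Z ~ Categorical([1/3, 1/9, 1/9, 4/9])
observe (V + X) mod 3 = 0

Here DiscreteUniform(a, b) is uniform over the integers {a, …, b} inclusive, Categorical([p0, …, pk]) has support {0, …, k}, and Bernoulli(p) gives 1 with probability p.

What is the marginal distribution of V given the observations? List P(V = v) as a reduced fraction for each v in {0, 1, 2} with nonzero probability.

Enumerate traces; 128 have nonzero weight after conditioning:
  (V=0, Y=0, W=0, X=0, U=0, Z=0) weight 1/450
  (V=0, Y=0, W=0, X=0, U=0, Z=1) weight 1/1350
  (V=0, Y=0, W=0, X=0, U=0, Z=2) weight 1/1350
  (V=0, Y=0, W=0, X=0, U=0, Z=3) weight 2/675
  (V=0, Y=0, W=0, X=0, U=1, Z=0) weight 1/450
  (V=0, Y=0, W=0, X=0, U=1, Z=1) weight 1/1350
  (V=0, Y=0, W=0, X=0, U=1, Z=2) weight 1/1350
  (V=0, Y=0, W=0, X=0, U=1, Z=3) weight 2/675
  (V=2, Y=0, W=0, X=1, U=0, Z=0) weight 5/576
  … 119 more
Group by V:
  weight(V=0) = 1/18
  weight(V=2) = 5/18
Total weight = 1/18 + 5/18 = 1/3
P(V=0 | obs) = 1/18 / 1/3 = 1/6
P(V=2 | obs) = 5/18 / 1/3 = 5/6

P(V=0) = 1/6, P(V=2) = 5/6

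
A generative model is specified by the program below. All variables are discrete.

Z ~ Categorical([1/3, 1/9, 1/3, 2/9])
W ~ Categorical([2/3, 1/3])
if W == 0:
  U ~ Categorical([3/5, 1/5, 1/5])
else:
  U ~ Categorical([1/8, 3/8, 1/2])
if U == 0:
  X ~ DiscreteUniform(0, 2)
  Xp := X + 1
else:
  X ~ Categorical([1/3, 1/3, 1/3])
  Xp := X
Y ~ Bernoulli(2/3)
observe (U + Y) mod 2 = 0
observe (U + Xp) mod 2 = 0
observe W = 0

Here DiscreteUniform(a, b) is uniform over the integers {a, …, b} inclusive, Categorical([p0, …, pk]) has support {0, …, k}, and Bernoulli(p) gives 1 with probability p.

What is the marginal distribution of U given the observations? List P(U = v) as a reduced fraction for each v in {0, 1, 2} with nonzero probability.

P(U=0) = 3/7, P(U=1) = 2/7, P(U=2) = 2/7

Enumerate traces; 16 have nonzero weight after conditioning:
  (Z=0, W=0, U=0, X=1, Y=0) weight 2/135
  (Z=0, W=0, U=1, X=1, Y=1) weight 4/405
  (Z=0, W=0, U=2, X=0, Y=0) weight 2/405
  (Z=0, W=0, U=2, X=2, Y=0) weight 2/405
  (Z=1, W=0, U=0, X=1, Y=0) weight 2/405
  (Z=1, W=0, U=1, X=1, Y=1) weight 4/1215
  (Z=1, W=0, U=2, X=0, Y=0) weight 2/1215
  (Z=1, W=0, U=2, X=2, Y=0) weight 2/1215
  … 8 more
Group by U:
  weight(U=0) = 2/45
  weight(U=1) = 4/135
  weight(U=2) = 4/135
Total weight = 2/45 + 4/135 + 4/135 = 14/135
P(U=0 | obs) = 2/45 / 14/135 = 3/7
P(U=1 | obs) = 4/135 / 14/135 = 2/7
P(U=2 | obs) = 4/135 / 14/135 = 2/7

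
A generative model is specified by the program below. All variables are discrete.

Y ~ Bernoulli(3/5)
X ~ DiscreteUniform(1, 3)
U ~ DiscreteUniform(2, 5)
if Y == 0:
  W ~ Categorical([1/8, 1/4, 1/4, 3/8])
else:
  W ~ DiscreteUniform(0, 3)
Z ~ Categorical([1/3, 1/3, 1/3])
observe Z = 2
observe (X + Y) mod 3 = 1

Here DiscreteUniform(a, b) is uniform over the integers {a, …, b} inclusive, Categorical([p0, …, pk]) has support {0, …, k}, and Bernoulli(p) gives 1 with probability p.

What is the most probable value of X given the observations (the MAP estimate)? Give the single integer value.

argmax_v P(X = v | obs) = 3

Enumerate traces; 32 have nonzero weight after conditioning:
  (Y=0, X=1, U=2, W=0, Z=2) weight 1/720
  (Y=0, X=1, U=2, W=1, Z=2) weight 1/360
  (Y=0, X=1, U=2, W=2, Z=2) weight 1/360
  (Y=0, X=1, U=2, W=3, Z=2) weight 1/240
  (Y=0, X=1, U=3, W=0, Z=2) weight 1/720
  (Y=0, X=1, U=3, W=1, Z=2) weight 1/360
  (Y=0, X=1, U=3, W=2, Z=2) weight 1/360
  (Y=0, X=1, U=3, W=3, Z=2) weight 1/240
  (Y=1, X=3, U=2, W=0, Z=2) weight 1/240
  … 23 more
Group by X:
  weight(X=1) = 2/45
  weight(X=3) = 1/15
Total weight = 2/45 + 1/15 = 1/9
P(X=1 | obs) = 2/45 / 1/9 = 2/5
P(X=3 | obs) = 1/15 / 1/9 = 3/5
argmax = 3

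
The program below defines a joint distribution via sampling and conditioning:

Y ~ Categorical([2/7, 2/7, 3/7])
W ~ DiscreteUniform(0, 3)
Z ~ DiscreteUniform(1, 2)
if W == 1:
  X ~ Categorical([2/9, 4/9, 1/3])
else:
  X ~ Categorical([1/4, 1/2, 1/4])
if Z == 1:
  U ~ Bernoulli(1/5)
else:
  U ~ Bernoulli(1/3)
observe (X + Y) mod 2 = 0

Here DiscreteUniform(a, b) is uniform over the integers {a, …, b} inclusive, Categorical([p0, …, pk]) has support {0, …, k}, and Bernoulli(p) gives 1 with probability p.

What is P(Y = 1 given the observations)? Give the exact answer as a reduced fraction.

Enumerate traces; 80 have nonzero weight after conditioning:
  (Y=0, W=0, Z=1, X=0, U=0) weight 1/140
  (Y=0, W=0, Z=1, X=0, U=1) weight 1/560
  (Y=0, W=0, Z=1, X=2, U=0) weight 1/140
  (Y=0, W=0, Z=1, X=2, U=1) weight 1/560
  (Y=0, W=0, Z=2, X=0, U=0) weight 1/168
  (Y=0, W=0, Z=2, X=0, U=1) weight 1/336
  (Y=0, W=0, Z=2, X=2, U=0) weight 1/168
  (Y=0, W=0, Z=2, X=2, U=1) weight 1/336
  (Y=1, W=0, Z=1, X=1, U=0) weight 1/70
  (Y=2, W=0, Z=1, X=0, U=0) weight 3/280
  … 70 more
Group by Y:
  weight(Y=0) = 37/252
  weight(Y=1) = 5/36
  weight(Y=2) = 37/168
Total weight = 37/252 + 5/36 + 37/168 = 85/168
P(Y=0 | obs) = 37/252 / 85/168 = 74/255
P(Y=1 | obs) = 5/36 / 85/168 = 14/51
P(Y=2 | obs) = 37/168 / 85/168 = 37/85

P(Y = 1 | obs) = 14/51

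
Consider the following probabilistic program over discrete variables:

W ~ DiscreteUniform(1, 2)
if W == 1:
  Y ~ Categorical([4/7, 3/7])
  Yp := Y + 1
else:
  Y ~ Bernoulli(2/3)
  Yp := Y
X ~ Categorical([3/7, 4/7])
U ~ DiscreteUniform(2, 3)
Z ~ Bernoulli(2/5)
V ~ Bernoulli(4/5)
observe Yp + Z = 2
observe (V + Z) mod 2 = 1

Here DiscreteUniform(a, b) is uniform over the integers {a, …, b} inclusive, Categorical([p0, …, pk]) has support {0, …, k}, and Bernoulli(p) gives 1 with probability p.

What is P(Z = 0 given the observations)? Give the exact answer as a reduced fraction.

P(Z = 0 | obs) = 27/40

Enumerate traces; 12 have nonzero weight after conditioning:
  (W=1, Y=0, X=0, U=2, Z=1, V=0) weight 6/1225
  (W=1, Y=0, X=0, U=3, Z=1, V=0) weight 6/1225
  (W=1, Y=0, X=1, U=2, Z=1, V=0) weight 8/1225
  (W=1, Y=0, X=1, U=3, Z=1, V=0) weight 8/1225
  (W=1, Y=1, X=0, U=2, Z=0, V=1) weight 27/1225
  (W=1, Y=1, X=0, U=3, Z=0, V=1) weight 27/1225
  (W=1, Y=1, X=1, U=2, Z=0, V=1) weight 36/1225
  (W=1, Y=1, X=1, U=3, Z=0, V=1) weight 36/1225
  … 4 more
Group by Z:
  weight(Z=0) = 18/175
  weight(Z=1) = 26/525
Total weight = 18/175 + 26/525 = 16/105
P(Z=0 | obs) = 18/175 / 16/105 = 27/40
P(Z=1 | obs) = 26/525 / 16/105 = 13/40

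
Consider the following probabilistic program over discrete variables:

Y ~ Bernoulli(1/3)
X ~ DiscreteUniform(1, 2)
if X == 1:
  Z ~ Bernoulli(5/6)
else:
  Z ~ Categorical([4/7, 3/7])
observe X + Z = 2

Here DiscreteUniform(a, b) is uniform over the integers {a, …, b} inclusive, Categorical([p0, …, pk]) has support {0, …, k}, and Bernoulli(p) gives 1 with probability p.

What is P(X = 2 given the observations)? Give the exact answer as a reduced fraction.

P(X = 2 | obs) = 24/59

Enumerate traces; 4 have nonzero weight after conditioning:
  (Y=0, X=1, Z=1) weight 5/18
  (Y=0, X=2, Z=0) weight 4/21
  (Y=1, X=1, Z=1) weight 5/36
  (Y=1, X=2, Z=0) weight 2/21
Group by X:
  weight(X=1) = 5/12
  weight(X=2) = 2/7
Total weight = 5/12 + 2/7 = 59/84
P(X=1 | obs) = 5/12 / 59/84 = 35/59
P(X=2 | obs) = 2/7 / 59/84 = 24/59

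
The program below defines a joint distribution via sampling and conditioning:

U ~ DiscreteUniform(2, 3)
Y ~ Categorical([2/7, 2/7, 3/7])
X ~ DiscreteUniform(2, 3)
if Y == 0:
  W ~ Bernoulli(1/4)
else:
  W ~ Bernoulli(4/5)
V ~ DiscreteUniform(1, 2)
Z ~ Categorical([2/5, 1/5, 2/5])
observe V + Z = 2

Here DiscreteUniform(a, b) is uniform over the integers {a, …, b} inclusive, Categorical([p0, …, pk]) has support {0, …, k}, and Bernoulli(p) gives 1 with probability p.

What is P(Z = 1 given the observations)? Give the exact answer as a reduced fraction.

Enumerate traces; 48 have nonzero weight after conditioning:
  (U=2, Y=0, X=2, W=0, V=1, Z=1) weight 3/560
  (U=2, Y=0, X=2, W=0, V=2, Z=0) weight 3/280
  (U=2, Y=0, X=2, W=1, V=1, Z=1) weight 1/560
  (U=2, Y=0, X=2, W=1, V=2, Z=0) weight 1/280
  (U=2, Y=0, X=3, W=0, V=1, Z=1) weight 3/560
  (U=2, Y=0, X=3, W=0, V=2, Z=0) weight 3/280
  (U=2, Y=0, X=3, W=1, V=1, Z=1) weight 1/560
  (U=2, Y=0, X=3, W=1, V=2, Z=0) weight 1/280
  … 40 more
Group by Z:
  weight(Z=0) = 1/5
  weight(Z=1) = 1/10
Total weight = 1/5 + 1/10 = 3/10
P(Z=0 | obs) = 1/5 / 3/10 = 2/3
P(Z=1 | obs) = 1/10 / 3/10 = 1/3

P(Z = 1 | obs) = 1/3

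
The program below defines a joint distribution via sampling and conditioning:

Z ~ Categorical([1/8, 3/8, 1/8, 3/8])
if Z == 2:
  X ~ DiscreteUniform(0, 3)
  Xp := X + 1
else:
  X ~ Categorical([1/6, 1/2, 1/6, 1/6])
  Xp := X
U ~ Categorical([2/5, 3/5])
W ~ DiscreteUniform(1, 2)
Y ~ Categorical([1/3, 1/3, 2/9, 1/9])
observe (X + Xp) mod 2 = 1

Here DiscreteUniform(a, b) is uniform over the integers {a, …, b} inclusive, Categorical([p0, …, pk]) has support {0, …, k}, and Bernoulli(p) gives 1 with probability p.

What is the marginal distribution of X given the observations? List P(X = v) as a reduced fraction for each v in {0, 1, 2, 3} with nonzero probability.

Enumerate traces; 64 have nonzero weight after conditioning:
  (Z=2, X=0, U=0, W=1, Y=0) weight 1/480
  (Z=2, X=0, U=0, W=1, Y=1) weight 1/480
  (Z=2, X=0, U=0, W=1, Y=2) weight 1/720
  (Z=2, X=0, U=0, W=1, Y=3) weight 1/1440
  (Z=2, X=0, U=0, W=2, Y=0) weight 1/480
  (Z=2, X=0, U=0, W=2, Y=1) weight 1/480
  (Z=2, X=0, U=0, W=2, Y=2) weight 1/720
  (Z=2, X=0, U=0, W=2, Y=3) weight 1/1440
  (Z=2, X=1, U=0, W=1, Y=0) weight 1/480
  (Z=2, X=2, U=0, W=1, Y=0) weight 1/480
  … 54 more
Group by X:
  weight(X=0) = 1/32
  weight(X=1) = 1/32
  weight(X=2) = 1/32
  weight(X=3) = 1/32
Total weight = 1/32 + 1/32 + 1/32 + 1/32 = 1/8
P(X=0 | obs) = 1/32 / 1/8 = 1/4
P(X=1 | obs) = 1/32 / 1/8 = 1/4
P(X=2 | obs) = 1/32 / 1/8 = 1/4
P(X=3 | obs) = 1/32 / 1/8 = 1/4

P(X=0) = 1/4, P(X=1) = 1/4, P(X=2) = 1/4, P(X=3) = 1/4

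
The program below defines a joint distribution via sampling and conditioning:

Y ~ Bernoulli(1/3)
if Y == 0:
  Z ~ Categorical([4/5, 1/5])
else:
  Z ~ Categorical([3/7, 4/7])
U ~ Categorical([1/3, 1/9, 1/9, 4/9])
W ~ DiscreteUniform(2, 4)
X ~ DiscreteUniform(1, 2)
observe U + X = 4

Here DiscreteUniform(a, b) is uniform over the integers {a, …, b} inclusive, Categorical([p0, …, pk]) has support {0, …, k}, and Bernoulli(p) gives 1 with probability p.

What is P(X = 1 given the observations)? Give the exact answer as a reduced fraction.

P(X = 1 | obs) = 4/5

Enumerate traces; 24 have nonzero weight after conditioning:
  (Y=0, Z=0, U=2, W=2, X=2) weight 4/405
  (Y=0, Z=0, U=2, W=3, X=2) weight 4/405
  (Y=0, Z=0, U=2, W=4, X=2) weight 4/405
  (Y=0, Z=0, U=3, W=2, X=1) weight 16/405
  (Y=0, Z=0, U=3, W=3, X=1) weight 16/405
  (Y=0, Z=0, U=3, W=4, X=1) weight 16/405
  (Y=0, Z=1, U=2, W=2, X=2) weight 1/405
  (Y=0, Z=1, U=2, W=3, X=2) weight 1/405
  … 16 more
Group by X:
  weight(X=1) = 2/9
  weight(X=2) = 1/18
Total weight = 2/9 + 1/18 = 5/18
P(X=1 | obs) = 2/9 / 5/18 = 4/5
P(X=2 | obs) = 1/18 / 5/18 = 1/5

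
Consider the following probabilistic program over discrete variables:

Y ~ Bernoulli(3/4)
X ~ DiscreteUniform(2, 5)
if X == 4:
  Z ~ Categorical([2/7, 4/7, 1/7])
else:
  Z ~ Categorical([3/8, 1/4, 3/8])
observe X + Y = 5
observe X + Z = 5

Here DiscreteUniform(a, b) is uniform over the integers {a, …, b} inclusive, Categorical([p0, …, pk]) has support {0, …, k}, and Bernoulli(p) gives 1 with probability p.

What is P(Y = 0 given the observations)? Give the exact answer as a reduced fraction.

Enumerate traces; 2 have nonzero weight after conditioning:
  (Y=0, X=5, Z=0) weight 3/128
  (Y=1, X=4, Z=1) weight 3/28
Group by Y:
  weight(Y=0) = 3/128
  weight(Y=1) = 3/28
Total weight = 3/128 + 3/28 = 117/896
P(Y=0 | obs) = 3/128 / 117/896 = 7/39
P(Y=1 | obs) = 3/28 / 117/896 = 32/39

P(Y = 0 | obs) = 7/39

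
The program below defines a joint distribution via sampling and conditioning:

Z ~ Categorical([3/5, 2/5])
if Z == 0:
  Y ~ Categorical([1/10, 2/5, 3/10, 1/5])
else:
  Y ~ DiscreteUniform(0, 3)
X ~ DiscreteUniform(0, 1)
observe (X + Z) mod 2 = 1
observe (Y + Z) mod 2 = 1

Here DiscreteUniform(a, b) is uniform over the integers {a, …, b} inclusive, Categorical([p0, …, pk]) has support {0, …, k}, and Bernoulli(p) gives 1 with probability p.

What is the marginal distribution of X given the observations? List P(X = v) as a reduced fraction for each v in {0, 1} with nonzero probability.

P(X=0) = 5/14, P(X=1) = 9/14

Enumerate traces; 4 have nonzero weight after conditioning:
  (Z=0, Y=1, X=1) weight 3/25
  (Z=0, Y=3, X=1) weight 3/50
  (Z=1, Y=0, X=0) weight 1/20
  (Z=1, Y=2, X=0) weight 1/20
Group by X:
  weight(X=0) = 1/10
  weight(X=1) = 9/50
Total weight = 1/10 + 9/50 = 7/25
P(X=0 | obs) = 1/10 / 7/25 = 5/14
P(X=1 | obs) = 9/50 / 7/25 = 9/14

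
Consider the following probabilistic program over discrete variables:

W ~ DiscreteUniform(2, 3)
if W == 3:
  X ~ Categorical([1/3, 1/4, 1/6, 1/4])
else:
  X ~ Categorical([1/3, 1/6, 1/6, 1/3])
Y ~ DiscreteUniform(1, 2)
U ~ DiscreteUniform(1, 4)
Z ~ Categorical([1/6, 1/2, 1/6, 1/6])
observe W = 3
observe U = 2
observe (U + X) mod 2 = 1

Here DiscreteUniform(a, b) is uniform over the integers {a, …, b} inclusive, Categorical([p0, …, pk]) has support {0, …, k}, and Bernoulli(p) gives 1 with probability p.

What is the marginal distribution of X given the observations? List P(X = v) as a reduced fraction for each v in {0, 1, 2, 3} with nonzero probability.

P(X=1) = 1/2, P(X=3) = 1/2

Enumerate traces; 16 have nonzero weight after conditioning:
  (W=3, X=1, Y=1, U=2, Z=0) weight 1/384
  (W=3, X=1, Y=1, U=2, Z=1) weight 1/128
  (W=3, X=1, Y=1, U=2, Z=2) weight 1/384
  (W=3, X=1, Y=1, U=2, Z=3) weight 1/384
  (W=3, X=1, Y=2, U=2, Z=0) weight 1/384
  (W=3, X=1, Y=2, U=2, Z=1) weight 1/128
  (W=3, X=1, Y=2, U=2, Z=2) weight 1/384
  (W=3, X=1, Y=2, U=2, Z=3) weight 1/384
  (W=3, X=3, Y=1, U=2, Z=0) weight 1/384
  … 7 more
Group by X:
  weight(X=1) = 1/32
  weight(X=3) = 1/32
Total weight = 1/32 + 1/32 = 1/16
P(X=1 | obs) = 1/32 / 1/16 = 1/2
P(X=3 | obs) = 1/32 / 1/16 = 1/2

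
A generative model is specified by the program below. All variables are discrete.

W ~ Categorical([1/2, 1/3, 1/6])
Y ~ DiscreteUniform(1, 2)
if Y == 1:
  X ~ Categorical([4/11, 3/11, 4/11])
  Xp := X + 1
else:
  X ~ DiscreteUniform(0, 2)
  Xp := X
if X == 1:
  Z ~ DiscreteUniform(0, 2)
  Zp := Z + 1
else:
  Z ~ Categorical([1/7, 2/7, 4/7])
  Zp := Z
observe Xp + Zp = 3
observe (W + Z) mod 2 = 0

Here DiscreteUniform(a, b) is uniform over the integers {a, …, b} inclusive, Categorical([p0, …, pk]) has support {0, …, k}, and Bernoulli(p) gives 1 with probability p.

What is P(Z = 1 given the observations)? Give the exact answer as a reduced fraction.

P(Z = 1 | obs) = 143/629

Enumerate traces; 8 have nonzero weight after conditioning:
  (W=0, Y=1, X=0, Z=2) weight 4/77
  (W=0, Y=1, X=1, Z=0) weight 1/44
  (W=0, Y=1, X=2, Z=0) weight 1/77
  (W=1, Y=2, X=1, Z=1) weight 1/54
  (W=1, Y=2, X=2, Z=1) weight 1/63
  (W=2, Y=1, X=0, Z=2) weight 4/231
  (W=2, Y=1, X=1, Z=0) weight 1/132
  (W=2, Y=1, X=2, Z=0) weight 1/231
Group by Z:
  weight(Z=0) = 1/21
  weight(Z=1) = 13/378
  weight(Z=2) = 16/231
Total weight = 1/21 + 13/378 + 16/231 = 629/4158
P(Z=0 | obs) = 1/21 / 629/4158 = 198/629
P(Z=1 | obs) = 13/378 / 629/4158 = 143/629
P(Z=2 | obs) = 16/231 / 629/4158 = 288/629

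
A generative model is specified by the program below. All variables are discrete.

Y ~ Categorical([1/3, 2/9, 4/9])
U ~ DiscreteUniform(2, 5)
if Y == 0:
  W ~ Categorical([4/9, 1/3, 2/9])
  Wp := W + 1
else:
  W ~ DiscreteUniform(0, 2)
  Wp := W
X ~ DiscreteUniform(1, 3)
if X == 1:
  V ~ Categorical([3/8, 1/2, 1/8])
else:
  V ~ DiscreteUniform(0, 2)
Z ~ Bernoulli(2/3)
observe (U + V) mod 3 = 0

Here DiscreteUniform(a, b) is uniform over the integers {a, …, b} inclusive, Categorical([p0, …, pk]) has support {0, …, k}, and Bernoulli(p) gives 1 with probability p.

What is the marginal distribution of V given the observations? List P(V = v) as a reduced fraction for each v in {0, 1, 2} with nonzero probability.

P(V=0) = 1/4, P(V=1) = 14/25, P(V=2) = 19/100

Enumerate traces; 216 have nonzero weight after conditioning:
  (Y=0, U=2, W=0, X=1, V=1, Z=0) weight 1/486
  (Y=0, U=2, W=0, X=1, V=1, Z=1) weight 1/243
  (Y=0, U=2, W=0, X=2, V=1, Z=0) weight 1/729
  (Y=0, U=2, W=0, X=2, V=1, Z=1) weight 2/729
  (Y=0, U=2, W=0, X=3, V=1, Z=0) weight 1/729
  (Y=0, U=2, W=0, X=3, V=1, Z=1) weight 2/729
  (Y=0, U=2, W=1, X=1, V=1, Z=0) weight 1/648
  (Y=0, U=2, W=1, X=1, V=1, Z=1) weight 1/324
  (Y=0, U=3, W=0, X=1, V=0, Z=0) weight 1/648
  (Y=0, U=4, W=0, X=1, V=2, Z=0) weight 1/1944
  … 206 more
Group by V:
  weight(V=0) = 25/288
  weight(V=1) = 7/36
  weight(V=2) = 19/288
Total weight = 25/288 + 7/36 + 19/288 = 25/72
P(V=0 | obs) = 25/288 / 25/72 = 1/4
P(V=1 | obs) = 7/36 / 25/72 = 14/25
P(V=2 | obs) = 19/288 / 25/72 = 19/100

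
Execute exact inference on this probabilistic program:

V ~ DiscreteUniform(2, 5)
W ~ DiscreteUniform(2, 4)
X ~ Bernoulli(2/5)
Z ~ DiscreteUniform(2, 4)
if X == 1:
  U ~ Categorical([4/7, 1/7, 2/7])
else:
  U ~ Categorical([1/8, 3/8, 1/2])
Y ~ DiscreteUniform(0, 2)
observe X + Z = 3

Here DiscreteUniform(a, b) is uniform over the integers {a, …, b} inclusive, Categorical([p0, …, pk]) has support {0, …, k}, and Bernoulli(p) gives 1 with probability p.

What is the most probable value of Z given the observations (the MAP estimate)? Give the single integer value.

argmax_v P(Z = v | obs) = 3

Enumerate traces; 216 have nonzero weight after conditioning:
  (V=2, W=2, X=0, Z=3, U=0, Y=0) weight 1/1440
  (V=2, W=2, X=0, Z=3, U=0, Y=1) weight 1/1440
  (V=2, W=2, X=0, Z=3, U=0, Y=2) weight 1/1440
  (V=2, W=2, X=0, Z=3, U=1, Y=0) weight 1/480
  (V=2, W=2, X=0, Z=3, U=1, Y=1) weight 1/480
  (V=2, W=2, X=0, Z=3, U=1, Y=2) weight 1/480
  (V=2, W=2, X=0, Z=3, U=2, Y=0) weight 1/360
  (V=2, W=2, X=0, Z=3, U=2, Y=1) weight 1/360
  (V=2, W=2, X=1, Z=2, U=0, Y=0) weight 2/945
  … 207 more
Group by Z:
  weight(Z=2) = 2/15
  weight(Z=3) = 1/5
Total weight = 2/15 + 1/5 = 1/3
P(Z=2 | obs) = 2/15 / 1/3 = 2/5
P(Z=3 | obs) = 1/5 / 1/3 = 3/5
argmax = 3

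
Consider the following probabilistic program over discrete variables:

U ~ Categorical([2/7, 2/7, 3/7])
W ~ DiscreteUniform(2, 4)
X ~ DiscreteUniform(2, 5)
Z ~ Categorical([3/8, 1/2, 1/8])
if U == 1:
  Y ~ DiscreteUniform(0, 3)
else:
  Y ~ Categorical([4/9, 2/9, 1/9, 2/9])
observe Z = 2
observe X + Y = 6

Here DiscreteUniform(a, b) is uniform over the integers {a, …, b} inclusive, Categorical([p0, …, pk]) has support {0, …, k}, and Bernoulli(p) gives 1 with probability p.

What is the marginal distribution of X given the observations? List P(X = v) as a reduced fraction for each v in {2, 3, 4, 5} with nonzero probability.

Enumerate traces; 27 have nonzero weight after conditioning:
  (U=0, W=2, X=3, Z=2, Y=3) weight 1/1512
  (U=0, W=2, X=4, Z=2, Y=2) weight 1/3024
  (U=0, W=2, X=5, Z=2, Y=1) weight 1/1512
  (U=0, W=3, X=3, Z=2, Y=3) weight 1/1512
  (U=0, W=3, X=4, Z=2, Y=2) weight 1/3024
  (U=0, W=3, X=5, Z=2, Y=1) weight 1/1512
  (U=0, W=4, X=3, Z=2, Y=3) weight 1/1512
  (U=0, W=4, X=4, Z=2, Y=2) weight 1/3024
  … 19 more
Group by X:
  weight(X=3) = 29/4032
  weight(X=4) = 19/4032
  weight(X=5) = 29/4032
Total weight = 29/4032 + 19/4032 + 29/4032 = 11/576
P(X=3 | obs) = 29/4032 / 11/576 = 29/77
P(X=4 | obs) = 19/4032 / 11/576 = 19/77
P(X=5 | obs) = 29/4032 / 11/576 = 29/77

P(X=3) = 29/77, P(X=4) = 19/77, P(X=5) = 29/77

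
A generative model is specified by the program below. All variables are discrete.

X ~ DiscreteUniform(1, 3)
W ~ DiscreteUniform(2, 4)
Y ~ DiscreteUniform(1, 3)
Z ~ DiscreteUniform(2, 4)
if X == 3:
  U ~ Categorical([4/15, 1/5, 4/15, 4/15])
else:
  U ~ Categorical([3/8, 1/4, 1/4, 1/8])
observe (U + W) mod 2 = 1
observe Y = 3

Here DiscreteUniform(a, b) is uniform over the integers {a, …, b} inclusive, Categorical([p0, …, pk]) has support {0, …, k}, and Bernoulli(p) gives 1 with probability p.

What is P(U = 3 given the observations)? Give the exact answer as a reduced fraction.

Enumerate traces; 54 have nonzero weight after conditioning:
  (X=1, W=2, Y=3, Z=2, U=1) weight 1/324
  (X=1, W=2, Y=3, Z=2, U=3) weight 1/648
  (X=1, W=2, Y=3, Z=3, U=1) weight 1/324
  (X=1, W=2, Y=3, Z=3, U=3) weight 1/648
  (X=1, W=2, Y=3, Z=4, U=1) weight 1/324
  (X=1, W=2, Y=3, Z=4, U=3) weight 1/648
  (X=1, W=3, Y=3, Z=2, U=0) weight 1/216
  (X=1, W=3, Y=3, Z=2, U=2) weight 1/324
  … 46 more
Group by U:
  weight(U=0) = 61/1620
  weight(U=1) = 7/135
  weight(U=2) = 23/810
  weight(U=3) = 31/810
Total weight = 61/1620 + 7/135 + 23/810 + 31/810 = 253/1620
P(U=0 | obs) = 61/1620 / 253/1620 = 61/253
P(U=1 | obs) = 7/135 / 253/1620 = 84/253
P(U=2 | obs) = 23/810 / 253/1620 = 2/11
P(U=3 | obs) = 31/810 / 253/1620 = 62/253

P(U = 3 | obs) = 62/253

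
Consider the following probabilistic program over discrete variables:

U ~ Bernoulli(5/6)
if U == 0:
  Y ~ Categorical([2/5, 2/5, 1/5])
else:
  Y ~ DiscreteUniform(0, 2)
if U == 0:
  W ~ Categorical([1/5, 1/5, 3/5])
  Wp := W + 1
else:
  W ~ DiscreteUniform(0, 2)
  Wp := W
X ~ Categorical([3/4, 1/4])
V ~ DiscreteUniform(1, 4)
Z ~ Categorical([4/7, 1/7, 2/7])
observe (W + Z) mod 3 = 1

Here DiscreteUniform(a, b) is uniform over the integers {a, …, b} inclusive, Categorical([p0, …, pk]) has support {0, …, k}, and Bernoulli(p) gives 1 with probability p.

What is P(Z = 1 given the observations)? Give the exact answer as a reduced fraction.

P(Z = 1 | obs) = 7/52

Enumerate traces; 144 have nonzero weight after conditioning:
  (U=0, Y=0, W=0, X=0, V=1, Z=1) weight 1/2800
  (U=0, Y=0, W=0, X=0, V=2, Z=1) weight 1/2800
  (U=0, Y=0, W=0, X=0, V=3, Z=1) weight 1/2800
  (U=0, Y=0, W=0, X=0, V=4, Z=1) weight 1/2800
  (U=0, Y=0, W=0, X=1, V=1, Z=1) weight 1/8400
  (U=0, Y=0, W=0, X=1, V=2, Z=1) weight 1/8400
  (U=0, Y=0, W=0, X=1, V=3, Z=1) weight 1/8400
  (U=0, Y=0, W=0, X=1, V=4, Z=1) weight 1/8400
  (U=0, Y=0, W=1, X=0, V=1, Z=0) weight 1/700
  (U=0, Y=0, W=2, X=0, V=1, Z=2) weight 3/1400
  … 134 more
Group by Z:
  weight(Z=0) = 8/45
  weight(Z=1) = 2/45
  weight(Z=2) = 34/315
Total weight = 8/45 + 2/45 + 34/315 = 104/315
P(Z=0 | obs) = 8/45 / 104/315 = 7/13
P(Z=1 | obs) = 2/45 / 104/315 = 7/52
P(Z=2 | obs) = 34/315 / 104/315 = 17/52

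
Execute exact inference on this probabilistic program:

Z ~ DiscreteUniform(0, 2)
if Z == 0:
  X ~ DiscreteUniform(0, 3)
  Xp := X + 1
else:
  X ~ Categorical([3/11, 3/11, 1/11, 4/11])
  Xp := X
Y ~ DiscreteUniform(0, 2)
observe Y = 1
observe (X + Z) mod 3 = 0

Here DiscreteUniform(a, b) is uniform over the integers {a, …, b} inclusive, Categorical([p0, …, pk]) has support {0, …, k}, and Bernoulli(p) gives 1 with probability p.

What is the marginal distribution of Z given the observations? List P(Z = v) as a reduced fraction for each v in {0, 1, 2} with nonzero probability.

P(Z=0) = 11/19, P(Z=1) = 2/19, P(Z=2) = 6/19

Enumerate traces; 4 have nonzero weight after conditioning:
  (Z=0, X=0, Y=1) weight 1/36
  (Z=0, X=3, Y=1) weight 1/36
  (Z=1, X=2, Y=1) weight 1/99
  (Z=2, X=1, Y=1) weight 1/33
Group by Z:
  weight(Z=0) = 1/18
  weight(Z=1) = 1/99
  weight(Z=2) = 1/33
Total weight = 1/18 + 1/99 + 1/33 = 19/198
P(Z=0 | obs) = 1/18 / 19/198 = 11/19
P(Z=1 | obs) = 1/99 / 19/198 = 2/19
P(Z=2 | obs) = 1/33 / 19/198 = 6/19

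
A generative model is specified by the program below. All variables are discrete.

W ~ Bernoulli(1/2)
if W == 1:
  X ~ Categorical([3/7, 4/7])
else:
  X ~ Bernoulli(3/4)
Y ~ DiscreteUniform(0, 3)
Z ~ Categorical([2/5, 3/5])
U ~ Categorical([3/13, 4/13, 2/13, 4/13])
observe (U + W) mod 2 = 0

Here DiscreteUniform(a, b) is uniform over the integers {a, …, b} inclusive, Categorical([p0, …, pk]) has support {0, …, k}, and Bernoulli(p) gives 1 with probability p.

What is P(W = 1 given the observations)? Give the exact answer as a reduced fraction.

Enumerate traces; 64 have nonzero weight after conditioning:
  (W=0, X=0, Y=0, Z=0, U=0) weight 3/1040
  (W=0, X=0, Y=0, Z=0, U=2) weight 1/520
  (W=0, X=0, Y=0, Z=1, U=0) weight 9/2080
  (W=0, X=0, Y=0, Z=1, U=2) weight 3/1040
  (W=0, X=0, Y=1, Z=0, U=0) weight 3/1040
  (W=0, X=0, Y=1, Z=0, U=2) weight 1/520
  (W=0, X=0, Y=1, Z=1, U=0) weight 9/2080
  (W=0, X=0, Y=1, Z=1, U=2) weight 3/1040
  (W=1, X=0, Y=0, Z=0, U=1) weight 3/455
  … 55 more
Group by W:
  weight(W=0) = 5/26
  weight(W=1) = 4/13
Total weight = 5/26 + 4/13 = 1/2
P(W=0 | obs) = 5/26 / 1/2 = 5/13
P(W=1 | obs) = 4/13 / 1/2 = 8/13

P(W = 1 | obs) = 8/13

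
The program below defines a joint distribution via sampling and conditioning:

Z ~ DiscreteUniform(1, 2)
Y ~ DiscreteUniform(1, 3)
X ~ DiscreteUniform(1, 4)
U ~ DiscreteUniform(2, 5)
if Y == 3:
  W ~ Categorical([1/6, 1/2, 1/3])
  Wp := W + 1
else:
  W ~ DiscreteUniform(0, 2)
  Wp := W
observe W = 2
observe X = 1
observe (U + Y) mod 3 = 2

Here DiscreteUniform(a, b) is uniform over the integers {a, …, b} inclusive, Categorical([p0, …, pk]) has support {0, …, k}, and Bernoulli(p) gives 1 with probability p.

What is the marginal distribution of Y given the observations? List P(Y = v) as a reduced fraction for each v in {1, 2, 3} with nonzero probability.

P(Y=1) = 1/4, P(Y=2) = 1/4, P(Y=3) = 1/2

Enumerate traces; 8 have nonzero weight after conditioning:
  (Z=1, Y=1, X=1, U=4, W=2) weight 1/288
  (Z=1, Y=2, X=1, U=3, W=2) weight 1/288
  (Z=1, Y=3, X=1, U=2, W=2) weight 1/288
  (Z=1, Y=3, X=1, U=5, W=2) weight 1/288
  (Z=2, Y=1, X=1, U=4, W=2) weight 1/288
  (Z=2, Y=2, X=1, U=3, W=2) weight 1/288
  (Z=2, Y=3, X=1, U=2, W=2) weight 1/288
  (Z=2, Y=3, X=1, U=5, W=2) weight 1/288
Group by Y:
  weight(Y=1) = 1/144
  weight(Y=2) = 1/144
  weight(Y=3) = 1/72
Total weight = 1/144 + 1/144 + 1/72 = 1/36
P(Y=1 | obs) = 1/144 / 1/36 = 1/4
P(Y=2 | obs) = 1/144 / 1/36 = 1/4
P(Y=3 | obs) = 1/72 / 1/36 = 1/2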